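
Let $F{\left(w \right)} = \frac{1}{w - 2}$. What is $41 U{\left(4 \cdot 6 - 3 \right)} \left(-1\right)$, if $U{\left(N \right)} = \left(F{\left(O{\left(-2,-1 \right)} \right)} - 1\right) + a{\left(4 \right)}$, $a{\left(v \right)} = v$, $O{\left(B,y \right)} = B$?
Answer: $- \frac{451}{4} \approx -112.75$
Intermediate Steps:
$F{\left(w \right)} = \frac{1}{-2 + w}$
$U{\left(N \right)} = \frac{11}{4}$ ($U{\left(N \right)} = \left(\frac{1}{-2 - 2} - 1\right) + 4 = \left(\frac{1}{-4} - 1\right) + 4 = \left(- \frac{1}{4} - 1\right) + 4 = - \frac{5}{4} + 4 = \frac{11}{4}$)
$41 U{\left(4 \cdot 6 - 3 \right)} \left(-1\right) = 41 \cdot \frac{11}{4} \left(-1\right) = \frac{451}{4} \left(-1\right) = - \frac{451}{4}$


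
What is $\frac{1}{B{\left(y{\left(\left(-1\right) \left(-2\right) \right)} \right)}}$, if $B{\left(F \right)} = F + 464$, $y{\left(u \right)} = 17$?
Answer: $\frac{1}{481} \approx 0.002079$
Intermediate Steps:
$B{\left(F \right)} = 464 + F$
$\frac{1}{B{\left(y{\left(\left(-1\right) \left(-2\right) \right)} \right)}} = \frac{1}{464 + 17} = \frac{1}{481}$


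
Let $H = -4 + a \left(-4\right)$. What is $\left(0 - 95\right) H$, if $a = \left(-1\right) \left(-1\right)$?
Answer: $760$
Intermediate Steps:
$a = 1$
$H = -8$ ($H = -4 + 1 \left(-4\right) = -4 - 4 = -8$)
$\left(0 - 95\right) H = \left(0 - 95\right) \left(-8\right) = \left(-95\right) \left(-8\right) = 760$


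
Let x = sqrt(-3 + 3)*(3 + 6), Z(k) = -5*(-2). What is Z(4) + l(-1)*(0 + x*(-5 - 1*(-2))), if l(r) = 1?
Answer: 10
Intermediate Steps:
Z(k) = 10
x = 0 (x = sqrt(0)*9 = 0*9 = 0)
Z(4) + l(-1)*(0 + x*(-5 - 1*(-2))) = 10 + 1*(0 + 0*(-5 - 1*(-2))) = 10 + 1*(0 + 0*(-5 + 2)) = 10 + 1*(0 + 0*(-3)) = 10 + 1*(0 + 0) = 10 + 1*0 = 10 + 0 = 10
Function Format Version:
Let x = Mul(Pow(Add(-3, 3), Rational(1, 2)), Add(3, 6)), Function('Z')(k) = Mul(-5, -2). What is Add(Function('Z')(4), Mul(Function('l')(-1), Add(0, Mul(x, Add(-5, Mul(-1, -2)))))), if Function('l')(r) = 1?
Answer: 10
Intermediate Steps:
Function('Z')(k) = 10
x = 0 (x = Mul(Pow(0, Rational(1, 2)), 9) = Mul(0, 9) = 0)
Add(Function('Z')(4), Mul(Function('l')(-1), Add(0, Mul(x, Add(-5, Mul(-1, -2)))))) = Add(10, Mul(1, Add(0, Mul(0, Add(-5, Mul(-1, -2)))))) = Add(10, Mul(1, Add(0, Mul(0, Add(-5, 2))))) = Add(10, Mul(1, Add(0, Mul(0, -3)))) = Add(10, Mul(1, Add(0, 0))) = Add(10, Mul(1, 0)) = Add(10, 0) = 10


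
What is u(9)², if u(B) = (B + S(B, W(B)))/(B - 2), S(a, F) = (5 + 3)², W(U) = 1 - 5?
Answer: 5329/49 ≈ 108.76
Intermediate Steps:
W(U) = -4
S(a, F) = 64 (S(a, F) = 8² = 64)
u(B) = (64 + B)/(-2 + B) (u(B) = (B + 64)/(B - 2) = (64 + B)/(-2 + B))
u(9)² = ((64 + 9)/(-2 + 9))² = (73/7)² = 5329/49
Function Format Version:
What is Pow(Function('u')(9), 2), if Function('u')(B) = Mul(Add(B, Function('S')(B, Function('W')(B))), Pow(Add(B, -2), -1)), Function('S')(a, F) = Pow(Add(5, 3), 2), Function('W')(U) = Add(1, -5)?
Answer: Rational(5329, 49) ≈ 108.76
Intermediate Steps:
Function('W')(U) = -4
Function('S')(a, F) = 64 (Function('S')(a, F) = Pow(8, 2) = 64)
Function('u')(B) = Mul(Pow(Add(-2, B), -1), Add(64, B)) (Function('u')(B) = Mul(Add(B, 64), Pow(Add(B, -2), -1)) = Mul(Add(64, B), Pow(Add(-2, B), -1)) = Mul(Pow(Add(-2, B), -1), Add(64, B)))
Pow(Function('u')(9), 2) = Pow(Mul(Pow(Add(-2, 9), -1), Add(64, 9)), 2) = Pow(Mul(Pow(7, -1), 73), 2) = Pow(Mul(Rational(1, 7), 73), 2) = Pow(Rational(73, 7), 2) = Rational(5329, 49)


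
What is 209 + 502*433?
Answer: 217575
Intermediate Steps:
209 + 502*433 = 209 + 217366 = 217575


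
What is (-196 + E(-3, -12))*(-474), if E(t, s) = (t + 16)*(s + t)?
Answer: 185334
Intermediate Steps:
E(t, s) = (16 + t)*(s + t)
(-196 + E(-3, -12))*(-474) = (-196 + ((-3)² + 16*(-12) + 16*(-3) - 12*(-3)))*(-474) = (-196 + (9 - 192 - 48 + 36))*(-474) = (-196 - 195)*(-474) = -391*(-474) = 185334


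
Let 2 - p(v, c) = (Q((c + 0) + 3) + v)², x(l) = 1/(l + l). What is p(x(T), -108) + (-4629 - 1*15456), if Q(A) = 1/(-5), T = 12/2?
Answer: -72298849/3600 ≈ -20083.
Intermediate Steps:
T = 6 (T = 12*(½) = 6)
x(l) = 1/(2*l)
Q(A) = -⅕
p(v, c) = 2 - (-⅕ + v)²
p(x(T), -108) + (-4629 - 1*15456) = (2 - (-1 + 5*((½)/6))²/25) + (-4629 - 1*15456) = (2 - (-1 + 5*((½)*(⅙)))²/25) + (-4629 - 15456) = (2 - (-1 + 5*(1/12))²/25) - 20085 = (2 - (-1 + 5/12)²/25) - 20085 = (2 - (-7/12)²/25) - 20085 = (2 - 1/25*49/144) - 20085 = (2 - 49/3600) - 20085 = 7151/3600 - 20085 = -72298849/3600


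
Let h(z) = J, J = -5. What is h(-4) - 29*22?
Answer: -643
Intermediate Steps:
h(z) = -5
h(-4) - 29*22 = -5 - 29*22 = -5 - 638 = -643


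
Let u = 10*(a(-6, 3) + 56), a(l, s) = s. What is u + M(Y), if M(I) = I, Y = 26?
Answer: 616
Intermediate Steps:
u = 590 (u = 10*(3 + 56) = 10*59 = 590)
u + M(Y) = 590 + 26 = 616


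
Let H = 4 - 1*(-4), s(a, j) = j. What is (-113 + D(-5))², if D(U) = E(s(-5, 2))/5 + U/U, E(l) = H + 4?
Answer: 300304/25 ≈ 12012.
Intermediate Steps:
H = 8 (H = 4 + 4 = 8)
E(l) = 12 (E(l) = 8 + 4 = 12)
D(U) = 17/5 (D(U) = 12/5 + U/U = 12*(⅕) + 1 = 12/5 + 1 = 17/5)
(-113 + D(-5))² = (-113 + 17/5)² = (-548/5)² = 300304/25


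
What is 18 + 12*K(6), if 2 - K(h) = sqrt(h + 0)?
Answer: 42 - 12*sqrt(6) ≈ 12.606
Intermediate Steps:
K(h) = 2 - sqrt(h) (K(h) = 2 - sqrt(h + 0) = 2 - sqrt(h))
18 + 12*K(6) = 18 + 12*(2 - sqrt(6)) = 18 + (24 - 12*sqrt(6)) = 42 - 12*sqrt(6)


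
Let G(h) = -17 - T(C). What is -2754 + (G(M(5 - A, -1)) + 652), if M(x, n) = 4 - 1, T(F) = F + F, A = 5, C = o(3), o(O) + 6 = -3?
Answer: -2101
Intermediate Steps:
o(O) = -9 (o(O) = -6 - 3 = -9)
C = -9
T(F) = 2*F
M(x, n) = 3
G(h) = 1 (G(h) = -17 - 2*(-9) = -17 - 1*(-18) = -17 + 18 = 1)
-2754 + (G(M(5 - A, -1)) + 652) = -2754 + (1 + 652) = -2754 + 653 = -2101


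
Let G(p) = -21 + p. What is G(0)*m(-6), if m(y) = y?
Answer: 126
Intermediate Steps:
G(0)*m(-6) = (-21 + 0)*(-6) = -21*(-6) = 126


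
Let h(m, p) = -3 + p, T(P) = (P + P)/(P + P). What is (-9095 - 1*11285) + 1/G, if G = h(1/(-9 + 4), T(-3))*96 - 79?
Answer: -5522981/271 ≈ -20380.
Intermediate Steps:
T(P) = 1 (T(P) = (2*P)/((2*P)) = (2*P)*(1/(2*P)) = 1)
G = -271 (G = (-3 + 1)*96 - 79 = -2*96 - 79 = -192 - 79 = -271)
(-9095 - 1*11285) + 1/G = (-9095 - 1*11285) + 1/(-271) = (-9095 - 11285) - 1/271 = -20380 - 1/271 = -5522981/271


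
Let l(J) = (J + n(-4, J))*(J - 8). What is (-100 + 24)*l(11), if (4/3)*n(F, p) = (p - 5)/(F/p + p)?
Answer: -33858/13 ≈ -2604.5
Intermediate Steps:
n(F, p) = 3*(-5 + p)/(4*(p + F/p)) (n(F, p) = 3*((p - 5)/(F/p + p))/4 = 3*((-5 + p)/(p + F/p))/4 = 3*(-5 + p)/(4*(p + F/p)))
l(J) = (-8 + J)*(J + 3*J*(-5 + J)/(4*(-4 + J²))) (l(J) = (J + 3*J*(-5 + J)/(4*(-4 + J²)))*(J - 8) = (J + 3*J*(-5 + J)/(4*(-4 + J²)))*(-8 + J) = (-8 + J)*(J + 3*J*(-5 + J)/(4*(-4 + J²))))
(-100 + 24)*l(11) = (-100 + 24)*((¼)*11*(248 - 55*11 - 29*11² + 4*11³)/(-4 + 11²)) = -19*11*(248 - 605 - 29*121 + 4*1331)/(-4 + 121) = -19*11*(248 - 605 - 3509 + 5324)/117 = -19*11*1458/117 = -76*891/26 = -33858/13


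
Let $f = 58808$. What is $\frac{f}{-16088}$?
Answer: $- \frac{7351}{2011} \approx -3.6554$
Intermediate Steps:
$\frac{f}{-16088} = \frac{58808}{-16088} = 58808 \left(- \frac{1}{16088}\right) = - \frac{7351}{2011}$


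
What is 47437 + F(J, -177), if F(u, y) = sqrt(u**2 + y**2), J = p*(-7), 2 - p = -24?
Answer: 47437 + sqrt(64453) ≈ 47691.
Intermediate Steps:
p = 26 (p = 2 - 1*(-24) = 2 + 24 = 26)
J = -182 (J = 26*(-7) = -182)
47437 + F(J, -177) = 47437 + sqrt((-182)**2 + (-177)**2) = 47437 + sqrt(33124 + 31329) = 47437 + sqrt(64453)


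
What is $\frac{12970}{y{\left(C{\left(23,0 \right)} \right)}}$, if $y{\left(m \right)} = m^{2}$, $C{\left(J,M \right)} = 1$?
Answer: $12970$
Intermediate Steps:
$\frac{12970}{y{\left(C{\left(23,0 \right)} \right)}} = \frac{12970}{1^{2}} = \frac{12970}{1} = 12970 \cdot 1 = 12970$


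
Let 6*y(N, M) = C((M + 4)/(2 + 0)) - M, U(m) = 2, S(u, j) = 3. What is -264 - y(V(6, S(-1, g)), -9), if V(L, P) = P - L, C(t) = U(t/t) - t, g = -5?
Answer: -1065/4 ≈ -266.25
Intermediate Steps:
C(t) = 2 - t
y(N, M) = -M/4 (y(N, M) = ((2 - (M + 4)/(2 + 0)) - M)/6 = ((2 - (4 + M)/2) - M)/6 = ((2 - (2 + M/2)) - M)/6 = ((2 + (-2 - M/2)) - M)/6 = (-M/2 - M)/6 = (-3*M/2)/6 = -M/4)
-264 - y(V(6, S(-1, g)), -9) = -264 - (-1)*(-9)/4 = -264 - 1*9/4 = -264 - 9/4 = -1065/4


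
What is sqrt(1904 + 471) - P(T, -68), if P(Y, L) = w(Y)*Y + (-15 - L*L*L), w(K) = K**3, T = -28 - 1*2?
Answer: -1124417 + 5*sqrt(95) ≈ -1.1244e+6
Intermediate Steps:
T = -30 (T = -28 - 2 = -30)
P(Y, L) = -15 + Y**4 - L**3 (P(Y, L) = Y**3*Y + (-15 - L*L*L) = Y**4 + (-15 - L**2*L) = Y**4 + (-15 - L**3) = -15 + Y**4 - L**3)
sqrt(1904 + 471) - P(T, -68) = sqrt(1904 + 471) - (-15 + (-30)**4 - 1*(-68)**3) = sqrt(2375) - (-15 + 810000 - 1*(-314432)) = 5*sqrt(95) - (-15 + 810000 + 314432) = 5*sqrt(95) - 1*1124417 = 5*sqrt(95) - 1124417 = -1124417 + 5*sqrt(95)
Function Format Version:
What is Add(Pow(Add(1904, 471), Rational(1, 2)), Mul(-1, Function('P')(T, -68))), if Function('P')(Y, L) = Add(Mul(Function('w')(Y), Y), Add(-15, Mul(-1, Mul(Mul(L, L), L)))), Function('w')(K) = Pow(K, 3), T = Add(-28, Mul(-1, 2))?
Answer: Add(-1124417, Mul(5, Pow(95, Rational(1, 2)))) ≈ -1.1244e+6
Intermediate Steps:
T = -30 (T = Add(-28, -2) = -30)
Function('P')(Y, L) = Add(-15, Pow(Y, 4), Mul(-1, Pow(L, 3))) (Function('P')(Y, L) = Add(Mul(Pow(Y, 3), Y), Add(-15, Mul(-1, Mul(Mul(L, L), L)))) = Add(Pow(Y, 4), Add(-15, Mul(-1, Mul(Pow(L, 2), L)))) = Add(Pow(Y, 4), Add(-15, Mul(-1, Pow(L, 3)))) = Add(-15, Pow(Y, 4), Mul(-1, Pow(L, 3))))
Add(Pow(Add(1904, 471), Rational(1, 2)), Mul(-1, Function('P')(T, -68))) = Add(Pow(Add(1904, 471), Rational(1, 2)), Mul(-1, Add(-15, Pow(-30, 4), Mul(-1, Pow(-68, 3))))) = Add(Pow(2375, Rational(1, 2)), Mul(-1, Add(-15, 810000, Mul(-1, -314432)))) = Add(Mul(5, Pow(95, Rational(1, 2))), Mul(-1, Add(-15, 810000, 314432))) = Add(Mul(5, Pow(95, Rational(1, 2))), Mul(-1, 1124417)) = Add(Mul(5, Pow(95, Rational(1, 2))), -1124417) = Add(-1124417, Mul(5, Pow(95, Rational(1, 2))))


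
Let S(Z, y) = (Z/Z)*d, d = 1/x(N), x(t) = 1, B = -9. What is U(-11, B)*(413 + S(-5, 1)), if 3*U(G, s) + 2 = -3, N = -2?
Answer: -690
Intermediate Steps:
U(G, s) = -5/3 (U(G, s) = -⅔ + (⅓)*(-3) = -⅔ - 1 = -5/3)
d = 1 (d = 1/1 = 1)
S(Z, y) = 1 (S(Z, y) = (Z/Z)*1 = 1*1 = 1)
U(-11, B)*(413 + S(-5, 1)) = -5*(413 + 1)/3 = -5/3*414 = -690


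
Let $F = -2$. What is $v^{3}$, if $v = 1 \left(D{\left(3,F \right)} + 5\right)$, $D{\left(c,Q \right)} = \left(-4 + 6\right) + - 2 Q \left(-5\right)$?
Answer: $-2197$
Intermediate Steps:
$D{\left(c,Q \right)} = 2 + 10 Q$
$v = -13$ ($v = 1 \left(\left(2 + 10 \left(-2\right)\right) + 5\right) = 1 \left(\left(2 - 20\right) + 5\right) = 1 \left(-18 + 5\right) = 1 \left(-13\right) = -13$)
$v^{3} = \left(-13\right)^{3} = -2197$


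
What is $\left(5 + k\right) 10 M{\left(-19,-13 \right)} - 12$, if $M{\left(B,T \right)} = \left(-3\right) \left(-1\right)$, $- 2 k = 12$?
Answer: $-42$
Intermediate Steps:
$k = -6$ ($k = \left(- \frac{1}{2}\right) 12 = -6$)
$M{\left(B,T \right)} = 3$
$\left(5 + k\right) 10 M{\left(-19,-13 \right)} - 12 = \left(5 - 6\right) 10 \cdot 3 - 12 = \left(-1\right) 10 \cdot 3 - 12 = \left(-10\right) 3 - 12 = -30 - 12 = -42$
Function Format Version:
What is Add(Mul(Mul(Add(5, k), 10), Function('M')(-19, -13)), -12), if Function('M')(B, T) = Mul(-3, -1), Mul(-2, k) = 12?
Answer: -42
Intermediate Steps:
k = -6 (k = Mul(Rational(-1, 2), 12) = -6)
Function('M')(B, T) = 3
Add(Mul(Mul(Add(5, k), 10), Function('M')(-19, -13)), -12) = Add(Mul(Mul(Add(5, -6), 10), 3), -12) = Add(Mul(Mul(-1, 10), 3), -12) = Add(Mul(-10, 3), -12) = Add(-30, -12) = -42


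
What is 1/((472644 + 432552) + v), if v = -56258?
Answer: 1/848938 ≈ 1.1779e-6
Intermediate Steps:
1/((472644 + 432552) + v) = 1/((472644 + 432552) - 56258) = 1/(905196 - 56258) = 1/848938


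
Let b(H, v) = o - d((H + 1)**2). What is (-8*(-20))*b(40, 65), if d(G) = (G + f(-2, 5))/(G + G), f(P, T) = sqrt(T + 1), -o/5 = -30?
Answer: 23920 - 80*sqrt(6)/1681 ≈ 23920.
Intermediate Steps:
o = 150 (o = -5*(-30) = 150)
f(P, T) = sqrt(1 + T)
d(G) = (G + sqrt(6))/(2*G) (d(G) = (G + sqrt(1 + 5))/(G + G) = (G + sqrt(6))/((2*G)) = (G + sqrt(6))*(1/(2*G)) = (G + sqrt(6))/(2*G))
b(H, v) = 150 - (sqrt(6) + (1 + H)**2)/(2*(1 + H)**2) (b(H, v) = 150 - ((H + 1)**2 + sqrt(6))/(2*((H + 1)**2)) = 150 - ((1 + H)**2 + sqrt(6))/(2*((1 + H)**2)) = 150 - (sqrt(6) + (1 + H)**2)/(2*(1 + H)**2))
(-8*(-20))*b(40, 65) = (-8*(-20))*(299/2 - sqrt(6)/(2*(1 + 40)**2)) = 160*(299/2 - 1/2*sqrt(6)/41**2) = 160*(299/2 - 1/2*sqrt(6)*1/1681) = 160*(299/2 - sqrt(6)/3362) = 23920 - 80*sqrt(6)/1681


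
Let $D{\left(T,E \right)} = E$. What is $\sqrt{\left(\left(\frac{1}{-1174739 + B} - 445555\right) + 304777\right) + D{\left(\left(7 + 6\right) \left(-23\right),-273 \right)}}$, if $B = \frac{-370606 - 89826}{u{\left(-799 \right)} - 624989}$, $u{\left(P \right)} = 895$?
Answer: $\frac{i \sqrt{18953892864027435480205259038}}{366573550517} \approx 375.57 i$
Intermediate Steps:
$B = \frac{230216}{312047}$ ($B = \frac{-370606 - 89826}{895 - 624989} = - \frac{460432}{-624094} = \left(-460432\right) \left(- \frac{1}{624094}\right) = \frac{230216}{312047} \approx 0.73776$)
$\sqrt{\left(\left(\frac{1}{-1174739 + B} - 445555\right) + 304777\right) + D{\left(\left(7 + 6\right) \left(-23\right),-273 \right)}} = \sqrt{\left(\left(\frac{1}{-1174739 + \frac{230216}{312047}} - 445555\right) + 304777\right) - 273} = \sqrt{\left(\left(\frac{1}{- \frac{366573550517}{312047}} - 445555\right) + 304777\right) - 273} = \sqrt{\left(\left(- \frac{312047}{366573550517} - 445555\right) + 304777\right) - 273} = \sqrt{\left(- \frac{163328678300913982}{366573550517} + 304777\right) - 273} = \sqrt{- \frac{51605491294994273}{366573550517} - 273} = \sqrt{- \frac{51705565874285414}{366573550517}} = \frac{i \sqrt{18953892864027435480205259038}}{366573550517}$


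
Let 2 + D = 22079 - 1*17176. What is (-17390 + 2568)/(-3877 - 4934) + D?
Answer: 43197533/8811 ≈ 4902.7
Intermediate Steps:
D = 4901 (D = -2 + (22079 - 1*17176) = -2 + (22079 - 17176) = -2 + 4903 = 4901)
(-17390 + 2568)/(-3877 - 4934) + D = (-17390 + 2568)/(-3877 - 4934) + 4901 = -14822/(-8811) + 4901 = -14822*(-1/8811) + 4901 = 14822/8811 + 4901 = 43197533/8811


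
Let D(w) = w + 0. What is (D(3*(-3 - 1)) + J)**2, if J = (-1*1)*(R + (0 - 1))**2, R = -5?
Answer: 2304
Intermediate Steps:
D(w) = w
J = -36 (J = (-1*1)*(-5 + (0 - 1))**2 = -(-5 - 1)**2 = -1*(-6)**2 = -1*36 = -36)
(D(3*(-3 - 1)) + J)**2 = (3*(-3 - 1) - 36)**2 = (3*(-4) - 36)**2 = (-12 - 36)**2 = (-48)**2 = 2304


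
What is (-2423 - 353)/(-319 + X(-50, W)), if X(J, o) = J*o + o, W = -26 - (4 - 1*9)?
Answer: -1388/355 ≈ -3.9099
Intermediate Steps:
W = -21 (W = -26 - (4 - 9) = -26 - 1*(-5) = -26 + 5 = -21)
X(J, o) = o + J*o
(-2423 - 353)/(-319 + X(-50, W)) = (-2423 - 353)/(-319 - 21*(1 - 50)) = -2776/(-319 - 21*(-49)) = -2776/(-319 + 1029) = -2776/710 = -2776*1/710 = -1388/355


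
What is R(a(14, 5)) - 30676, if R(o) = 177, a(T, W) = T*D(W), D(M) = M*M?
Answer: -30499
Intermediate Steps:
D(M) = M**2
a(T, W) = T*W**2
R(a(14, 5)) - 30676 = 177 - 30676 = -30499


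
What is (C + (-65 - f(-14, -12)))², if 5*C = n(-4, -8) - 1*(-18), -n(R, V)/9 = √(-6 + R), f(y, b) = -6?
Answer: 75919/25 + 4986*I*√10/25 ≈ 3036.8 + 630.68*I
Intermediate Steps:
n(R, V) = -9*√(-6 + R)
C = 18/5 - 9*I*√10/5 (C = (-9*√(-6 - 4) - 1*(-18))/5 = (-9*I*√10 + 18)/5 = (18 - 9*I*√10)/5 = 18/5 - 9*I*√10/5 ≈ 3.6 - 5.6921*I)
(C + (-65 - f(-14, -12)))² = ((18/5 - 9*I*√10/5) + (-65 - 1*(-6)))² = ((18/5 - 9*I*√10/5) + (-65 + 6))² = ((18/5 - 9*I*√10/5) - 59)² = (-277/5 - 9*I*√10/5)²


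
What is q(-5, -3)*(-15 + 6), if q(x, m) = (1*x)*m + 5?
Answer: -180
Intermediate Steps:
q(x, m) = 5 + m*x (q(x, m) = x*m + 5 = m*x + 5 = 5 + m*x)
q(-5, -3)*(-15 + 6) = (5 - 3*(-5))*(-15 + 6) = (5 + 15)*(-9) = 20*(-9) = -180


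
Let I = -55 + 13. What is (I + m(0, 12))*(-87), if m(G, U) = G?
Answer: 3654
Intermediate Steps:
I = -42
(I + m(0, 12))*(-87) = (-42 + 0)*(-87) = -42*(-87) = 3654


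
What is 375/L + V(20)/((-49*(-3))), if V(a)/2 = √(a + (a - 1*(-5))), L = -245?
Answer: -75/49 + 2*√5/49 ≈ -1.4393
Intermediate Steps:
V(a) = 2*√(5 + 2*a) (V(a) = 2*√(a + (a - 1*(-5))) = 2*√(a + (a + 5)) = 2*√(a + (5 + a)) = 2*√(5 + 2*a))
375/L + V(20)/((-49*(-3))) = 375/(-245) + (2*√(5 + 2*20))/((-49*(-3))) = 375*(-1/245) + (2*√(5 + 40))/147 = -75/49 + (2*√45)*(1/147) = -75/49 + (2*(3*√5))*(1/147) = -75/49 + (6*√5)*(1/147) = -75/49 + 2*√5/49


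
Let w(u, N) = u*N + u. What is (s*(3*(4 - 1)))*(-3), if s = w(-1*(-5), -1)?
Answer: 0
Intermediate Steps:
w(u, N) = u + N*u (w(u, N) = N*u + u = u + N*u)
s = 0 (s = (-1*(-5))*(1 - 1) = 5*0 = 0)
(s*(3*(4 - 1)))*(-3) = (0*(3*(4 - 1)))*(-3) = (0*(3*3))*(-3) = (0*9)*(-3) = 0*(-3) = 0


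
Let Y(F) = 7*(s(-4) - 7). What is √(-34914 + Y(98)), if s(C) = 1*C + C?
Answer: 3*I*√3891 ≈ 187.13*I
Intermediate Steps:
s(C) = 2*C (s(C) = C + C = 2*C)
Y(F) = -105 (Y(F) = 7*(2*(-4) - 7) = 7*(-8 - 7) = 7*(-15) = -105)
√(-34914 + Y(98)) = √(-34914 - 105) = √(-35019) = 3*I*√3891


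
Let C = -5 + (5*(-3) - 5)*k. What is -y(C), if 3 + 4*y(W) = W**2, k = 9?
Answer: -17111/2 ≈ -8555.5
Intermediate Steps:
C = -185 (C = -5 + (5*(-3) - 5)*9 = -5 + (-15 - 5)*9 = -5 - 20*9 = -5 - 180 = -185)
y(W) = -3/4 + W**2/4
-y(C) = -(-3/4 + (1/4)*(-185)**2) = -(-3/4 + (1/4)*34225) = -(-3/4 + 34225/4) = -1*17111/2 = -17111/2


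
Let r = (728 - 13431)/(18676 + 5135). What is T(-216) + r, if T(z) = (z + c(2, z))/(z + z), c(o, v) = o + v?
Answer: 791839/1714392 ≈ 0.46188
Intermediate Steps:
r = -12703/23811 ≈ -0.53349
T(z) = (2 + 2*z)/(2*z) (T(z) = (z + (2 + z))/(z + z) = (2 + 2*z)/((2*z)) = (2 + 2*z)*(1/(2*z)) = (2 + 2*z)/(2*z))
T(-216) + r = (1 - 216)/(-216) - 12703/23811 = -1/216*(-215) - 12703/23811 = 215/216 - 12703/23811 = 791839/1714392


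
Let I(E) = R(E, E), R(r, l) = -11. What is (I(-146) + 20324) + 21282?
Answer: 41595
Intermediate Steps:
I(E) = -11
(I(-146) + 20324) + 21282 = (-11 + 20324) + 21282 = 20313 + 21282 = 41595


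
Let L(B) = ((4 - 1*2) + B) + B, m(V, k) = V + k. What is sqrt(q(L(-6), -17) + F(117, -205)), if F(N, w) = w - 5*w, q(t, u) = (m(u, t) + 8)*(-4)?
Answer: 8*sqrt(14) ≈ 29.933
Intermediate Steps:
L(B) = 2 + 2*B (L(B) = ((4 - 2) + B) + B = (2 + B) + B = 2 + 2*B)
q(t, u) = -32 - 4*t - 4*u (q(t, u) = ((u + t) + 8)*(-4) = ((t + u) + 8)*(-4) = (8 + t + u)*(-4) = -32 - 4*t - 4*u)
F(N, w) = -4*w
sqrt(q(L(-6), -17) + F(117, -205)) = sqrt((-32 - 4*(2 + 2*(-6)) - 4*(-17)) - 4*(-205)) = sqrt((-32 - 4*(2 - 12) + 68) + 820) = sqrt((-32 - 4*(-10) + 68) + 820) = sqrt((-32 + 40 + 68) + 820) = sqrt(76 + 820) = sqrt(896) = 8*sqrt(14)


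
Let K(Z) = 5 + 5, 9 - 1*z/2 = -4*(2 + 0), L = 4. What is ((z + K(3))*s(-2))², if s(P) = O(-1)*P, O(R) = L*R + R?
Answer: 193600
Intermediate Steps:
O(R) = 5*R (O(R) = 4*R + R = 5*R)
z = 34 (z = 18 - (-8)*(2 + 0) = 18 - (-8)*2 = 18 - 2*(-8) = 18 + 16 = 34)
K(Z) = 10
s(P) = -5*P (s(P) = (5*(-1))*P = -5*P)
((z + K(3))*s(-2))² = ((34 + 10)*(-5*(-2)))² = (44*10)² = 440² = 193600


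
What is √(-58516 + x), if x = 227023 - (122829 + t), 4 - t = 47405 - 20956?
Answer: √72123 ≈ 268.56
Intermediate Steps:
t = -26445 (t = 4 - (47405 - 20956) = 4 - 1*26449 = 4 - 26449 = -26445)
x = 130639 (x = 227023 - (122829 - 26445) = 227023 - 1*96384 = 227023 - 96384 = 130639)
√(-58516 + x) = √(-58516 + 130639) = √72123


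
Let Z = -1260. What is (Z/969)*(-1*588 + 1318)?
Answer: -306600/323 ≈ -949.23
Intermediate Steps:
(Z/969)*(-1*588 + 1318) = (-1260/969)*(-1*588 + 1318) = (-1260*1/969)*(-588 + 1318) = -420/323*730 = -306600/323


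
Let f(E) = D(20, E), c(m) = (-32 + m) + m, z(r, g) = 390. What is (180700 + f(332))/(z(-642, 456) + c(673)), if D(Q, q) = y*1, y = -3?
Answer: 180697/1704 ≈ 106.04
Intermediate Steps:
D(Q, q) = -3 (D(Q, q) = -3*1 = -3)
c(m) = -32 + 2*m
f(E) = -3
(180700 + f(332))/(z(-642, 456) + c(673)) = (180700 - 3)/(390 + (-32 + 2*673)) = 180697/(390 + (-32 + 1346)) = 180697/(390 + 1314) = 180697/1704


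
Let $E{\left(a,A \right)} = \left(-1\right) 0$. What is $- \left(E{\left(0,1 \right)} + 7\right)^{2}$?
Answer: $-49$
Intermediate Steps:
$E{\left(a,A \right)} = 0$
$- \left(E{\left(0,1 \right)} + 7\right)^{2} = - \left(0 + 7\right)^{2} = - 7^{2} = \left(-1\right) 49 = -49$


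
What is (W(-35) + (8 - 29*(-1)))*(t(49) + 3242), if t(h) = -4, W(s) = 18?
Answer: 178090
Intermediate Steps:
(W(-35) + (8 - 29*(-1)))*(t(49) + 3242) = (18 + (8 - 29*(-1)))*(-4 + 3242) = (18 + (8 + 29))*3238 = (18 + 37)*3238 = 55*3238 = 178090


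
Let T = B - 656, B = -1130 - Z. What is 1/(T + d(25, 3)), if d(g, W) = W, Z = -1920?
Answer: 1/137 ≈ 0.0072993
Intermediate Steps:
B = 790 (B = -1130 - 1*(-1920) = -1130 + 1920 = 790)
T = 134 (T = 790 - 656 = 134)
1/(T + d(25, 3)) = 1/(134 + 3) = 1/137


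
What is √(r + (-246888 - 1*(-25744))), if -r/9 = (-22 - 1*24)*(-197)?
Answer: I*√302702 ≈ 550.18*I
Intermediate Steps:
r = -81558 (r = -9*(-22 - 1*24)*(-197) = -9*(-22 - 24)*(-197) = -(-414)*(-197) = -9*9062 = -81558)
√(r + (-246888 - 1*(-25744))) = √(-81558 + (-246888 - 1*(-25744))) = √(-81558 + (-246888 + 25744)) = √(-81558 - 221144) = √(-302702) = I*√302702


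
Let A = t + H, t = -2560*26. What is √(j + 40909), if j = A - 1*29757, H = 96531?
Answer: √41123 ≈ 202.79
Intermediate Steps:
t = -66560
A = 29971 (A = -66560 + 96531 = 29971)
j = 214 (j = 29971 - 1*29757 = 29971 - 29757 = 214)
√(j + 40909) = √(214 + 40909) = √41123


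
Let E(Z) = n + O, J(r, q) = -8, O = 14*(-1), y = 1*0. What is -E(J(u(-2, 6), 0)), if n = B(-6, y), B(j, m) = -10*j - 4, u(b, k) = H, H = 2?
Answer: -42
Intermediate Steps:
y = 0
O = -14
u(b, k) = 2
B(j, m) = -4 - 10*j
n = 56 (n = -4 - 10*(-6) = -4 + 60 = 56)
E(Z) = 42 (E(Z) = 56 - 14 = 42)
-E(J(u(-2, 6), 0)) = -1*42 = -42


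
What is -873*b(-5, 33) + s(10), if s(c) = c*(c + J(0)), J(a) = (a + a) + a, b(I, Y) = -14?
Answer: 12322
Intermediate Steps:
J(a) = 3*a (J(a) = 2*a + a = 3*a)
s(c) = c**2 (s(c) = c*(c + 3*0) = c*(c + 0) = c*c = c**2)
-873*b(-5, 33) + s(10) = -873*(-14) + 10**2 = 12222 + 100 = 12322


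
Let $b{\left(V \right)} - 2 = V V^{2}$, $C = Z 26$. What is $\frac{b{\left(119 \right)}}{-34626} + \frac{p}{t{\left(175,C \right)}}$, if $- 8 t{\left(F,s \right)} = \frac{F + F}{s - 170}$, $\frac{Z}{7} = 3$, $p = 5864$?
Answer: $- \frac{10540599539}{208950} \approx -50446.0$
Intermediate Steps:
$Z = 21$ ($Z = 7 \cdot 3 = 21$)
$C = 546$ ($C = 21 \cdot 26 = 546$)
$b{\left(V \right)} = 2 + V^{3}$ ($b{\left(V \right)} = 2 + V V^{2} = 2 + V^{3}$)
$t{\left(F,s \right)} = - \frac{F}{4 \left(-170 + s\right)}$ ($t{\left(F,s \right)} = - \frac{\left(F + F\right) \frac{1}{s - 170}}{8} = - \frac{2 F \frac{1}{-170 + s}}{8} = - \frac{F}{4 \left(-170 + s\right)}$)
$\frac{b{\left(119 \right)}}{-34626} + \frac{p}{t{\left(175,C \right)}} = \frac{2 + 119^{3}}{-34626} + \frac{5864}{\left(-1\right) 175 \frac{1}{-680 + 4 \cdot 546}} = \left(2 + 1685159\right) \left(- \frac{1}{34626}\right) + \frac{5864}{\left(-1\right) 175 \frac{1}{-680 + 2184}} = 1685161 \left(- \frac{1}{34626}\right) + \frac{5864}{\left(-1\right) 175 \cdot \frac{1}{1504}} = - \frac{58109}{1194} + \frac{5864}{\left(-1\right) 175 \cdot \frac{1}{1504}} = - \frac{58109}{1194} + \frac{5864}{- \frac{175}{1504}} = - \frac{58109}{1194} + 5864 \left(- \frac{1504}{175}\right) = - \frac{58109}{1194} - \frac{8819456}{175} = - \frac{10540599539}{208950}$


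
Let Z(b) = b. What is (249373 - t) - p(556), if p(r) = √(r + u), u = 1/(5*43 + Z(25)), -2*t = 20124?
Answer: 259435 - √2001615/60 ≈ 2.5941e+5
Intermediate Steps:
t = -10062 (t = -½*20124 = -10062)
u = 1/240 (u = 1/(5*43 + 25) = 1/(215 + 25) = 1/240 ≈ 0.0041667)
p(r) = √(1/240 + r) (p(r) = √(r + 1/240) = √(1/240 + r))
(249373 - t) - p(556) = (249373 - 1*(-10062)) - √(15 + 3600*556)/60 = (249373 + 10062) - √(15 + 2001600)/60 = 259435 - √2001615/60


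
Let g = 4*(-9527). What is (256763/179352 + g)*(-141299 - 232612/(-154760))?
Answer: 12454262307105070907/2313042960 ≈ 5.3844e+9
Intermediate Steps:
g = -38108
(256763/179352 + g)*(-141299 - 232612/(-154760)) = (256763/179352 - 38108)*(-141299 - 232612/(-154760)) = (256763*(1/179352) - 38108)*(-141299 - 232612*(-1/154760)) = (256763/179352 - 38108)*(-141299 + 58153/38690) = -6834489253/179352*(-5466800157/38690) = 12454262307105070907/2313042960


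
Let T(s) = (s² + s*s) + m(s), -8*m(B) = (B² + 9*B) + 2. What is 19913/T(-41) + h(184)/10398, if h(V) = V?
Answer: 415287520/66500409 ≈ 6.2449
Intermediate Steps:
m(B) = -¼ - 9*B/8 - B²/8 (m(B) = -((B² + 9*B) + 2)/8 = -(2 + B² + 9*B)/8 = -¼ - 9*B/8 - B²/8)
T(s) = -¼ - 9*s/8 + 15*s²/8 (T(s) = (s² + s*s) + (-¼ - 9*s/8 - s²/8) = (s² + s²) + (-¼ - 9*s/8 - s²/8) = 2*s² + (-¼ - 9*s/8 - s²/8) = -¼ - 9*s/8 + 15*s²/8)
19913/T(-41) + h(184)/10398 = 19913/(-¼ - 9/8*(-41) + (15/8)*(-41)²) + 184/10398 = 19913/(-¼ + 369/8 + (15/8)*1681) + 184*(1/10398) = 19913/(-¼ + 369/8 + 25215/8) + 92/5199 = 19913/(12791/4) + 92/5199 = 19913*(4/12791) + 92/5199 = 79652/12791 + 92/5199 = 415287520/66500409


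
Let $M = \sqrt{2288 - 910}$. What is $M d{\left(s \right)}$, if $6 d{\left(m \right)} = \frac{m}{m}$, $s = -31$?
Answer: $\frac{\sqrt{1378}}{6} \approx 6.1869$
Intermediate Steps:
$d{\left(m \right)} = \frac{1}{6}$ ($d{\left(m \right)} = \frac{m \frac{1}{m}}{6} = \frac{1}{6} \cdot 1 = \frac{1}{6}$)
$M = \sqrt{1378} \approx 37.121$
$M d{\left(s \right)} = \sqrt{1378} \cdot \frac{1}{6} = \frac{\sqrt{1378}}{6}$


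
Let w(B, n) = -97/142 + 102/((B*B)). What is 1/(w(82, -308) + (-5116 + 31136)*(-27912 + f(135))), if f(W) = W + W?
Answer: -119351/85842590978558 ≈ -1.3903e-9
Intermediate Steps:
f(W) = 2*W
w(B, n) = -97/142 + 102/B**2 (w(B, n) = -97*1/142 + 102/(B**2) = -97/142 + 102/B**2)
1/(w(82, -308) + (-5116 + 31136)*(-27912 + f(135))) = 1/((-97/142 + 102/82**2) + (-5116 + 31136)*(-27912 + 2*135)) = 1/((-97/142 + 102*(1/6724)) + 26020*(-27912 + 270)) = 1/((-97/142 + 51/3362) + 26020*(-27642)) = 1/(-79718/119351 - 719244840) = 1/(-85842590978558/119351) = -119351/85842590978558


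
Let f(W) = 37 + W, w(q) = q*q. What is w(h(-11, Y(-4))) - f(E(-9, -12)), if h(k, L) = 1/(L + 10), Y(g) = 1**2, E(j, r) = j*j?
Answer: -14277/121 ≈ -117.99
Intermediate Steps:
E(j, r) = j**2
Y(g) = 1
h(k, L) = 1/(10 + L)
w(q) = q**2
w(h(-11, Y(-4))) - f(E(-9, -12)) = (1/(10 + 1))**2 - (37 + (-9)**2) = (1/11)**2 - (37 + 81) = (1/11)**2 - 1*118 = 1/121 - 118 = -14277/121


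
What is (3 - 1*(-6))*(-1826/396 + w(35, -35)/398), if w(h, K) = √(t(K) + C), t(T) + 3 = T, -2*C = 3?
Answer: -83/2 + 9*I*√158/796 ≈ -41.5 + 0.14212*I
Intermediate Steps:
C = -3/2 (C = -½*3 = -3/2 ≈ -1.5000)
t(T) = -3 + T
w(h, K) = √(-9/2 + K) (w(h, K) = √((-3 + K) - 3/2) = √(-9/2 + K))
(3 - 1*(-6))*(-1826/396 + w(35, -35)/398) = (3 - 1*(-6))*(-1826/396 + (√(-18 + 4*(-35))/2)/398) = (3 + 6)*(-1826*1/396 + (√(-18 - 140)/2)*(1/398)) = 9*(-83/18 + (√(-158)/2)*(1/398)) = 9*(-83/18 + ((I*√158)/2)*(1/398)) = 9*(-83/18 + (I*√158/2)*(1/398)) = 9*(-83/18 + I*√158/796) = -83/2 + 9*I*√158/796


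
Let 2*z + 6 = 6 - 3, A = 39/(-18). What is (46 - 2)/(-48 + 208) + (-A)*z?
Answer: -119/40 ≈ -2.9750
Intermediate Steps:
A = -13/6 (A = 39*(-1/18) = -13/6 ≈ -2.1667)
z = -3/2 (z = -3 + (6 - 3)/2 = -3 + (½)*3 = -3 + 3/2 = -3/2 ≈ -1.5000)
(46 - 2)/(-48 + 208) + (-A)*z = (46 - 2)/(-48 + 208) - 1*(-13/6)*(-3/2) = 44/160 + (13/6)*(-3/2) = 44*(1/160) - 13/4 = 11/40 - 13/4 = -119/40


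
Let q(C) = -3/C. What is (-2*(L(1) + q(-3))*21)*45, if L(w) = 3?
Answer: -7560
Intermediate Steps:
(-2*(L(1) + q(-3))*21)*45 = (-2*(3 - 3/(-3))*21)*45 = (-2*(3 - 3*(-1/3))*21)*45 = (-2*(3 + 1)*21)*45 = (-2*4*21)*45 = -8*21*45 = -168*45 = -7560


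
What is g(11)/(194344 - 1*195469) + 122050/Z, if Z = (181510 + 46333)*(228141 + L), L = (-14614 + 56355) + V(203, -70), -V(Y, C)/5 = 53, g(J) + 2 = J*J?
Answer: -7310073883339/69109139397375 ≈ -0.10578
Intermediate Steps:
g(J) = -2 + J**2 (g(J) = -2 + J*J = -2 + J**2)
V(Y, C) = -265 (V(Y, C) = -5*53 = -265)
L = 41476 (L = (-14614 + 56355) - 265 = 41741 - 265 = 41476)
Z = 61430346131 (Z = (181510 + 46333)*(228141 + 41476) = 227843*269617 = 61430346131)
g(11)/(194344 - 1*195469) + 122050/Z = (-2 + 11**2)/(194344 - 1*195469) + 122050/61430346131 = (-2 + 121)/(194344 - 195469) + 122050*(1/61430346131) = 119/(-1125) + 122050/61430346131 = 119*(-1/1125) + 122050/61430346131 = -119/1125 + 122050/61430346131 = -7310073883339/69109139397375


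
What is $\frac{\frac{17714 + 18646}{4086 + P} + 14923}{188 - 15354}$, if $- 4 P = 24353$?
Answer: $- \frac{119372867}{121464494} \approx -0.98278$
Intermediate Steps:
$P = - \frac{24353}{4}$ ($P = \left(- \frac{1}{4}\right) 24353 = - \frac{24353}{4} \approx -6088.3$)
$\frac{\frac{17714 + 18646}{4086 + P} + 14923}{188 - 15354} = \frac{\frac{17714 + 18646}{4086 - \frac{24353}{4}} + 14923}{188 - 15354} = \frac{\frac{36360}{- \frac{8009}{4}} + 14923}{-15166} = \left(36360 \left(- \frac{4}{8009}\right) + 14923\right) \left(- \frac{1}{15166}\right) = \left(- \frac{145440}{8009} + 14923\right) \left(- \frac{1}{15166}\right) = \frac{119372867}{8009} \left(- \frac{1}{15166}\right) = - \frac{119372867}{121464494}$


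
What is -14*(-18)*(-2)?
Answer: -504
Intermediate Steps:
-14*(-18)*(-2) = 252*(-2) = -504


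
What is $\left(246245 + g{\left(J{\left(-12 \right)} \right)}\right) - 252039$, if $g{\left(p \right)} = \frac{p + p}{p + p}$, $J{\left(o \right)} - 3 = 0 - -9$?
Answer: $-5793$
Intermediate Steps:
$J{\left(o \right)} = 12$ ($J{\left(o \right)} = 3 + \left(0 - -9\right) = 3 + \left(0 + 9\right) = 3 + 9 = 12$)
$g{\left(p \right)} = 1$ ($g{\left(p \right)} = \frac{2 p}{2 p} = 2 p \frac{1}{2 p} = 1$)
$\left(246245 + g{\left(J{\left(-12 \right)} \right)}\right) - 252039 = \left(246245 + 1\right) - 252039 = 246246 - 252039 = -5793$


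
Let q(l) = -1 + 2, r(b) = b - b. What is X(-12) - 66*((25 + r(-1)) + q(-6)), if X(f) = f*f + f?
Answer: -1584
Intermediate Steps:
r(b) = 0
q(l) = 1
X(f) = f + f² (X(f) = f² + f = f + f²)
X(-12) - 66*((25 + r(-1)) + q(-6)) = -12*(1 - 12) - 66*((25 + 0) + 1) = -12*(-11) - 66*(25 + 1) = 132 - 66*26 = 132 - 1716 = -1584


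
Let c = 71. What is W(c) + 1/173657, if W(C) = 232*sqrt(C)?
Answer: 1/173657 + 232*sqrt(71) ≈ 1954.9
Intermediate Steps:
W(c) + 1/173657 = 232*sqrt(71) + 1/173657 = 1/173657 + 232*sqrt(71)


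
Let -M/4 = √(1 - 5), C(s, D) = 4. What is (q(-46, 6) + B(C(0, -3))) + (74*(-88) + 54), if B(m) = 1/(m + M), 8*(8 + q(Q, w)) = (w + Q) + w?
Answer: -32351/5 + I/10 ≈ -6470.2 + 0.1*I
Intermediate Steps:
M = -8*I (M = -4*√(1 - 5) = -8*I ≈ -8.0*I)
q(Q, w) = -8 + w/4 + Q/8 (q(Q, w) = -8 + ((w + Q) + w)/8 = -8 + ((Q + w) + w)/8 = -8 + (Q + 2*w)/8 = -8 + (w/4 + Q/8) = -8 + w/4 + Q/8)
B(m) = 1/(m - 8*I)
(q(-46, 6) + B(C(0, -3))) + (74*(-88) + 54) = ((-8 + (¼)*6 + (⅛)*(-46)) + 1/(4 - 8*I)) + (74*(-88) + 54) = ((-8 + 3/2 - 23/4) + (4 + 8*I)/80) + (-6512 + 54) = (-49/4 + (4 + 8*I)/80) - 6458 = -25881/4 + (4 + 8*I)/80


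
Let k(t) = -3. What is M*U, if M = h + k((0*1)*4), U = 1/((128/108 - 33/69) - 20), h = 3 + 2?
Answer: -1242/11981 ≈ -0.10366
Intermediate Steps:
h = 5
U = -621/11981 (U = 1/((128*(1/108) - 33*1/69) - 20) = 1/((32/27 - 11/23) - 20) = 1/(439/621 - 20) = 1/(-11981/621) = -621/11981 ≈ -0.051832)
M = 2 (M = 5 - 3 = 2)
M*U = 2*(-621/11981) = -1242/11981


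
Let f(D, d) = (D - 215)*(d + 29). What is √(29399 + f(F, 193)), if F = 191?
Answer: √24071 ≈ 155.15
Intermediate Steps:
f(D, d) = (-215 + D)*(29 + d)
√(29399 + f(F, 193)) = √(29399 + (-6235 - 215*193 + 29*191 + 191*193)) = √(29399 + (-6235 - 41495 + 5539 + 36863)) = √(29399 - 5328) = √24071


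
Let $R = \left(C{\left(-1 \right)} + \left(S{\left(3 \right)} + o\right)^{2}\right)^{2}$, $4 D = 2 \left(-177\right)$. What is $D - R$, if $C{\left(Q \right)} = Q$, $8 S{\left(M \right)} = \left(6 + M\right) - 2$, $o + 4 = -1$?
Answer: $- \frac{1413121}{4096} \approx -345.0$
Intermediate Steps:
$o = -5$ ($o = -4 - 1 = -5$)
$S{\left(M \right)} = \frac{1}{2} + \frac{M}{8}$ ($S{\left(M \right)} = \frac{\left(6 + M\right) - 2}{8} = \frac{4 + M}{8} = \frac{1}{2} + \frac{M}{8}$)
$D = - \frac{177}{2}$ ($D = \frac{2 \left(-177\right)}{4} = \frac{1}{4} \left(-354\right) = - \frac{177}{2} \approx -88.5$)
$R = \frac{1050625}{4096}$ ($R = \left(-1 + \left(\left(\frac{1}{2} + \frac{1}{8} \cdot 3\right) - 5\right)^{2}\right)^{2} = \left(-1 + \left(\left(\frac{1}{2} + \frac{3}{8}\right) - 5\right)^{2}\right)^{2} = \left(-1 + \left(\frac{7}{8} - 5\right)^{2}\right)^{2} = \left(-1 + \left(- \frac{33}{8}\right)^{2}\right)^{2} = \left(-1 + \frac{1089}{64}\right)^{2} = \left(\frac{1025}{64}\right)^{2} = \frac{1050625}{4096} \approx 256.5$)
$D - R = - \frac{177}{2} - \frac{1050625}{4096} = - \frac{1413121}{4096}$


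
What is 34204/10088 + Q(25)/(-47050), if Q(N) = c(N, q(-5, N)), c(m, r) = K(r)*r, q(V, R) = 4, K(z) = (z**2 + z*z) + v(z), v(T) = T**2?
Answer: 200920163/59330050 ≈ 3.3865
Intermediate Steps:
K(z) = 3*z**2 (K(z) = (z**2 + z*z) + z**2 = (z**2 + z**2) + z**2 = 2*z**2 + z**2 = 3*z**2)
c(m, r) = 3*r**3 (c(m, r) = (3*r**2)*r = 3*r**3)
Q(N) = 192 (Q(N) = 3*4**3 = 3*64 = 192)
34204/10088 + Q(25)/(-47050) = 34204/10088 + 192/(-47050) = 34204*(1/10088) + 192*(-1/47050) = 8551/2522 - 96/23525 = 200920163/59330050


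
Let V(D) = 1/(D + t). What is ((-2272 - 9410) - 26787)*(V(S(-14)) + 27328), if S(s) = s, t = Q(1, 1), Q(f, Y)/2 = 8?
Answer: -2102600133/2 ≈ -1.0513e+9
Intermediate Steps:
Q(f, Y) = 16 (Q(f, Y) = 2*8 = 16)
t = 16
V(D) = 1/(16 + D) (V(D) = 1/(D + 16) = 1/(16 + D))
((-2272 - 9410) - 26787)*(V(S(-14)) + 27328) = ((-2272 - 9410) - 26787)*(1/(16 - 14) + 27328) = (-11682 - 26787)*(1/2 + 27328) = -38469*(1/2 + 27328) = -38469*54657/2 = -2102600133/2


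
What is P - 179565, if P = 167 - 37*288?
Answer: -190054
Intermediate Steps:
P = -10489 (P = 167 - 10656 = -10489)
P - 179565 = -10489 - 179565 = -190054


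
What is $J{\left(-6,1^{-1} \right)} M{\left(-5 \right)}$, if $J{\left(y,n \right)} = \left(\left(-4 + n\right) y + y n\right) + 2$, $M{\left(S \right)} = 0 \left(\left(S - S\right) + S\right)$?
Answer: $0$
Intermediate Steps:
$M{\left(S \right)} = 0$ ($M{\left(S \right)} = 0 \left(0 + S\right) = 0 S = 0$)
$J{\left(y,n \right)} = 2 + n y + y \left(-4 + n\right)$ ($J{\left(y,n \right)} = \left(y \left(-4 + n\right) + n y\right) + 2 = \left(n y + y \left(-4 + n\right)\right) + 2 = 2 + n y + y \left(-4 + n\right)$)
$J{\left(-6,1^{-1} \right)} M{\left(-5 \right)} = \left(2 - -24 + 2 \cdot 1^{-1} \left(-6\right)\right) 0 = \left(2 + 24 + 2 \cdot 1 \left(-6\right)\right) 0 = \left(2 + 24 - 12\right) 0 = 14 \cdot 0 = 0$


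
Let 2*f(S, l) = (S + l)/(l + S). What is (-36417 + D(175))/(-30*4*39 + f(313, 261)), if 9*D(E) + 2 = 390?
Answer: 654730/84231 ≈ 7.7730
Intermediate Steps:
f(S, l) = ½ (f(S, l) = ((S + l)/(l + S))/2 = ((S + l)/(S + l))/2 = (½)*1 = ½)
D(E) = 388/9 (D(E) = -2/9 + (⅑)*390 = -2/9 + 130/3 = 388/9)
(-36417 + D(175))/(-30*4*39 + f(313, 261)) = (-36417 + 388/9)/(-30*4*39 + ½) = -327365/(9*(-120*39 + ½)) = -327365/(9*(-4680 + ½)) = -327365/(9*(-9359/2)) = -327365/9*(-2/9359) = 654730/84231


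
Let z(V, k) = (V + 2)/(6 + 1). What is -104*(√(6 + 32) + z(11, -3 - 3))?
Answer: -1352/7 - 104*√38 ≈ -834.24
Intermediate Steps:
z(V, k) = 2/7 + V/7 (z(V, k) = (2 + V)/7 = (2 + V)*(⅐) = 2/7 + V/7)
-104*(√(6 + 32) + z(11, -3 - 3)) = -104*(√(6 + 32) + (2/7 + (⅐)*11)) = -104*(√38 + (2/7 + 11/7)) = -104*(√38 + 13/7) = -104*(13/7 + √38) = -1352/7 - 104*√38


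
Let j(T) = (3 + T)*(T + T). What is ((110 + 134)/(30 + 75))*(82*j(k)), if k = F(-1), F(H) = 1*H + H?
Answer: -80032/105 ≈ -762.21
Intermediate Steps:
F(H) = 2*H (F(H) = H + H = 2*H)
k = -2 (k = 2*(-1) = -2)
j(T) = 2*T*(3 + T) (j(T) = (3 + T)*(2*T) = 2*T*(3 + T))
((110 + 134)/(30 + 75))*(82*j(k)) = ((110 + 134)/(30 + 75))*(82*(2*(-2)*(3 - 2))) = (244/105)*(82*(2*(-2)*1)) = (244*(1/105))*(82*(-4)) = (244/105)*(-328) = -80032/105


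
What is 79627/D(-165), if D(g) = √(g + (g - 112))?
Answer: -79627*I*√442/442 ≈ -3787.5*I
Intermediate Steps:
D(g) = √(-112 + 2*g) (D(g) = √(g + (-112 + g)) = √(-112 + 2*g))
79627/D(-165) = 79627/(√(-112 + 2*(-165))) = 79627/(√(-112 - 330)) = 79627/(√(-442)) = 79627/((I*√442)) = 79627*(-I*√442/442) = -79627*I*√442/442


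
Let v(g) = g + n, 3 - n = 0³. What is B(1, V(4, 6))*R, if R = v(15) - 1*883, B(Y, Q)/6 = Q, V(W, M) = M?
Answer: -31140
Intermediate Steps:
n = 3 (n = 3 - 1*0³ = 3 - 1*0 = 3 + 0 = 3)
v(g) = 3 + g (v(g) = g + 3 = 3 + g)
B(Y, Q) = 6*Q
R = -865 (R = (3 + 15) - 1*883 = 18 - 883 = -865)
B(1, V(4, 6))*R = (6*6)*(-865) = 36*(-865) = -31140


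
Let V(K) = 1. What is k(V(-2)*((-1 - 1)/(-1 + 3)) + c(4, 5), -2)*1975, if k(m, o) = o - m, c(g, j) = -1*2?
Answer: 1975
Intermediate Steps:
c(g, j) = -2
k(V(-2)*((-1 - 1)/(-1 + 3)) + c(4, 5), -2)*1975 = (-2 - (1*((-1 - 1)/(-1 + 3)) - 2))*1975 = (-2 - (1*(-2/2) - 2))*1975 = (-2 - (1*(-2*1/2) - 2))*1975 = (-2 - (1*(-1) - 2))*1975 = (-2 - (-1 - 2))*1975 = (-2 - 1*(-3))*1975 = (-2 + 3)*1975 = 1*1975 = 1975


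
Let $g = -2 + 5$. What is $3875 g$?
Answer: $11625$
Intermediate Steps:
$g = 3$
$3875 g = 3875 \cdot 3 = 11625$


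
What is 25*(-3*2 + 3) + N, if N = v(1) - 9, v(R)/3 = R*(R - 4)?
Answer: -93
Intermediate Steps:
v(R) = 3*R*(-4 + R) (v(R) = 3*(R*(R - 4)) = 3*(R*(-4 + R)) = 3*R*(-4 + R))
N = -18 (N = 3*1*(-4 + 1) - 9 = 3*1*(-3) - 9 = -9 - 9 = -18)
25*(-3*2 + 3) + N = 25*(-3*2 + 3) - 18 = 25*(-6 + 3) - 18 = 25*(-3) - 18 = -75 - 18 = -93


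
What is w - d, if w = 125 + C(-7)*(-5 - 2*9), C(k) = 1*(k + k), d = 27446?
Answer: -26999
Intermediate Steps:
C(k) = 2*k (C(k) = 1*(2*k) = 2*k)
w = 447 (w = 125 + (2*(-7))*(-5 - 2*9) = 125 - 14*(-5 - 18) = 125 - 14*(-23) = 125 + 322 = 447)
w - d = 447 - 1*27446 = 447 - 27446 = -26999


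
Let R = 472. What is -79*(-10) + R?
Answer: 1262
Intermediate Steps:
-79*(-10) + R = -79*(-10) + 472 = 790 + 472 = 1262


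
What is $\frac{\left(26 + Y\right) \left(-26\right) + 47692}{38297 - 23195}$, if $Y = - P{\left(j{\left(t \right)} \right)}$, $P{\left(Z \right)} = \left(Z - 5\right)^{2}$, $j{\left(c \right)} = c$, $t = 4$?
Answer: $\frac{23521}{7551} \approx 3.115$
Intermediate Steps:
$P{\left(Z \right)} = \left(-5 + Z\right)^{2}$
$Y = -1$ ($Y = - \left(-5 + 4\right)^{2} = - \left(-1\right)^{2} = \left(-1\right) 1 = -1$)
$\frac{\left(26 + Y\right) \left(-26\right) + 47692}{38297 - 23195} = \frac{\left(26 - 1\right) \left(-26\right) + 47692}{38297 - 23195} = \frac{25 \left(-26\right) + 47692}{15102} = \left(-650 + 47692\right) \frac{1}{15102} = 47042 \cdot \frac{1}{15102} = \frac{23521}{7551}$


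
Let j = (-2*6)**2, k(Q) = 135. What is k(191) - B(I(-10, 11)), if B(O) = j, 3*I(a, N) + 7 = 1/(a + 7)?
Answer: -9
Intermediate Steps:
I(a, N) = -7/3 + 1/(3*(7 + a)) (I(a, N) = -7/3 + 1/(3*(a + 7)) = -7/3 + 1/(3*(7 + a)))
j = 144 (j = (-12)**2 = 144)
B(O) = 144
k(191) - B(I(-10, 11)) = 135 - 1*144 = 135 - 144 = -9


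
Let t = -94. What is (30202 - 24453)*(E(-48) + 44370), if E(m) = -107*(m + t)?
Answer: 342433436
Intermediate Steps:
E(m) = 10058 - 107*m (E(m) = -107*(m - 94) = -107*(-94 + m) = 10058 - 107*m)
(30202 - 24453)*(E(-48) + 44370) = (30202 - 24453)*((10058 - 107*(-48)) + 44370) = 5749*((10058 + 5136) + 44370) = 5749*(15194 + 44370) = 5749*59564 = 342433436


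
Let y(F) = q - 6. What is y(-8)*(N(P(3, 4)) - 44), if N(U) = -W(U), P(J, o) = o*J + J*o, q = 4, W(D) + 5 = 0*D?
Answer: 78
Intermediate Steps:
W(D) = -5 (W(D) = -5 + 0*D = -5 + 0 = -5)
y(F) = -2 (y(F) = 4 - 6 = -2)
P(J, o) = 2*J*o (P(J, o) = J*o + J*o = 2*J*o)
N(U) = 5 (N(U) = -1*(-5) = 5)
y(-8)*(N(P(3, 4)) - 44) = -2*(5 - 44) = -2*(-39) = 78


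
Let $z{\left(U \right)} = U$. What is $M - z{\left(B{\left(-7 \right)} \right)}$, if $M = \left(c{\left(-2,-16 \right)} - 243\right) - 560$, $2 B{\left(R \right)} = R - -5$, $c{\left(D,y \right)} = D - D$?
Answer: $-802$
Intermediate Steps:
$c{\left(D,y \right)} = 0$
$B{\left(R \right)} = \frac{5}{2} + \frac{R}{2}$ ($B{\left(R \right)} = \frac{R - -5}{2} = \frac{R + 5}{2} = \frac{5 + R}{2} = \frac{5}{2} + \frac{R}{2}$)
$M = -803$ ($M = \left(0 - 243\right) - 560 = -243 - 560 = -803$)
$M - z{\left(B{\left(-7 \right)} \right)} = -803 - \left(\frac{5}{2} + \frac{1}{2} \left(-7\right)\right) = -803 - \left(\frac{5}{2} - \frac{7}{2}\right) = -803 - -1 = -803 + 1 = -802$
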